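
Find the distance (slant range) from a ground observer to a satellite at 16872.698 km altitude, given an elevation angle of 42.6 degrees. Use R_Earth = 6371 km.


h = 16872.698 km, el = 42.6 deg
d = -R_E*sin(el) + sqrt((R_E*sin(el))^2 + 2*R_E*h + h^2)
d = -6371.0000*sin(0.7435103) + sqrt((6371.0000*0.676876)^2 + 2*6371.0000*16872.698 + 16872.698^2)
d = 18453.3090 km

18453.3090 km


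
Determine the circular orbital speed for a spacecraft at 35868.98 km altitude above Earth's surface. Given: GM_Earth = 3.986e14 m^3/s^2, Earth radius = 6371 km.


r = R_E + alt = 6371.0 + 35868.98 = 42239.9800 km = 4.223998e+07 m
v = sqrt(mu/r) = sqrt(3.986e14 / 4.223998e+07) = 3071.8980 m/s = 3.0719 km/s

3.0719 km/s


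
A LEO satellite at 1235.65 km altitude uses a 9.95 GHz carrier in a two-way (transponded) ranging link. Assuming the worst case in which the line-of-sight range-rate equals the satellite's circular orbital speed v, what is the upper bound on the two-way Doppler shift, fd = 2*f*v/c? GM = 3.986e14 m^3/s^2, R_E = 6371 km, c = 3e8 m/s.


r = 7.60665e+06 m
v = sqrt(mu/r) = 7238.8892 m/s (worst-case radial velocity)
f = 9.95 GHz = 9.95e+09 Hz
fd = 2*f*v/c = 2*9.95e+09*7238.8892/3.0e+08
fd = 480179.6514 Hz

480179.6514 Hz


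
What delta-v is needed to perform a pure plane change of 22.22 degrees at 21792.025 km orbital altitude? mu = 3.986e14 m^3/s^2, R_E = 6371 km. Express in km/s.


r = 28163.0250 km = 2.8163025e+07 m
V = sqrt(mu/r) = 3762.0884 m/s
di = 22.22 deg = 0.3878122 rad
dV = 2*V*sin(di/2) = 2*3762.0884*sin(0.1939061)
dV = 1449.8579 m/s = 1.4499 km/s

1.4499 km/s


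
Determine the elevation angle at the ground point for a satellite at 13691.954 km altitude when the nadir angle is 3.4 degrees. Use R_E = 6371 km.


r = R_E + alt = 20062.9540 km
Law of sines in the satellite / Earth-center / ground-point triangle:
  sin(nadir)/R_E = sin(90 + el)/r  =>  cos(el) = (r/R_E)*sin(nadir)
cos(el) = (20062.9540 / 6371.0000) * sin(3.4 deg) = 0.1867621
el = arccos(0.1867621) = 79.2361 deg
(Earth-central angle = 90 - nadir - el = 7.3639 deg)

79.2361 degrees


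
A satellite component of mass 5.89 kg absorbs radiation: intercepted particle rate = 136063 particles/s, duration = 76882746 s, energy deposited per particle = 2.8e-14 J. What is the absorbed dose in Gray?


Total energy deposited = rate * time * E_per
  = 136063 * 76882746 * 2.8e-14 = 0.2929051 J
Dose = E_total / mass = 0.2929051 / 5.89
Dose = 0.04972922 Gy

0.0497 Gy


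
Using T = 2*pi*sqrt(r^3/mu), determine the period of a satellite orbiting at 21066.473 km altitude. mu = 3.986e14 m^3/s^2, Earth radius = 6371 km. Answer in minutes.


r = 27437.4730 km = 2.7437473e+07 m
T = 2*pi*sqrt(r^3/mu) = 2*pi*sqrt(2.0655339e+22 / 3.986e14)
T = 45230.0832 s = 753.8347 min

753.8347 minutes


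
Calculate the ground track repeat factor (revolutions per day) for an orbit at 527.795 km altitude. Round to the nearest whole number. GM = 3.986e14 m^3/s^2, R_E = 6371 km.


r = 6.898795e+06 m
T = 2*pi*sqrt(r^3/mu) = 5702.5760 s = 95.0429 min
revs/day = 1440 / 95.0429 = 15.1510
Rounded: 15 revolutions per day

15 revolutions per day


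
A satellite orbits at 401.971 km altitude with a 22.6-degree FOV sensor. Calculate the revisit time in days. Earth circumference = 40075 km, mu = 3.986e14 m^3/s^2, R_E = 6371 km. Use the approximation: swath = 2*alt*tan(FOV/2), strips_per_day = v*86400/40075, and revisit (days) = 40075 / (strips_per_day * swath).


swath = 2*401.971*tan(0.1972222) = 160.6435 km
v = sqrt(mu/r) = 7671.4779 m/s = 7.6715 km/s
strips/day = v*86400/40075 = 7.6715*86400/40075 = 16.5394
coverage/day = strips * swath = 16.5394 * 160.6435 = 2656.9434 km
revisit = 40075 / 2656.9434 = 15.0831 days

15.0831 days


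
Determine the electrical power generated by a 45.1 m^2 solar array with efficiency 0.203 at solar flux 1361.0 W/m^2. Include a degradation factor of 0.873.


P = area * eta * S * degradation
P = 45.1 * 0.203 * 1361.0 * 0.873
P = 10877.8972 W

10877.8972 W


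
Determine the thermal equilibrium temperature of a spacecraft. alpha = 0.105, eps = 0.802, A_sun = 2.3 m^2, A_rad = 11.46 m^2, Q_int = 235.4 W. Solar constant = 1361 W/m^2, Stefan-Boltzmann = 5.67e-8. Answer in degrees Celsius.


Numerator = alpha*S*A_sun + Q_int = 0.105*1361*2.3 + 235.4 = 564.0815 W
Denominator = eps*sigma*A_rad = 0.802*5.67e-8*11.46 = 5.2112516e-07 W/K^4
T^4 = 1.08243e+09 K^4
T = 181.3844 K = -91.7656 C

-91.7656 degrees Celsius


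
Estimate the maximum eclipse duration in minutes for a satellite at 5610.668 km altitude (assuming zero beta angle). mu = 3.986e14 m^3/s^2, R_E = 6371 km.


r = 11981.6680 km
T = 217.5384 min
Eclipse fraction = arcsin(R_E/r)/pi = arcsin(6371.0000/11981.6680)/pi
= arcsin(0.531729)/pi = 0.1784575
Eclipse duration = 0.1784575 * 217.5384 = 38.8214 min

38.8214 minutes


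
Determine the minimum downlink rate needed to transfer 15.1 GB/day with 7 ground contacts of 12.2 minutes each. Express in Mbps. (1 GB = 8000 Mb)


total contact time = 7 * 12.2 * 60 = 5124.0000 s
data = 15.1 GB = 120800.0000 Mb
rate = 120800.0000 / 5124.0000 = 23.5753 Mbps

23.5753 Mbps


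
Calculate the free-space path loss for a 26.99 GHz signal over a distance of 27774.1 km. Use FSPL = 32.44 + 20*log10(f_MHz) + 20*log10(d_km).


f = 26.99 GHz = 26990.0000 MHz
d = 27774.1 km
FSPL = 32.44 + 20*log10(26990.0000) + 20*log10(27774.1)
FSPL = 32.44 + 88.6241 + 88.8728
FSPL = 209.9369 dB

209.9369 dB


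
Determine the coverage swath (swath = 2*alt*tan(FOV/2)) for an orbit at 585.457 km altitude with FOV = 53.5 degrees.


FOV = 53.5 deg = 0.9337511 rad
swath = 2 * alt * tan(FOV/2) = 2 * 585.457 * tan(0.4668756)
swath = 2 * 585.457 * 0.5040415
swath = 590.1892 km

590.1892 km


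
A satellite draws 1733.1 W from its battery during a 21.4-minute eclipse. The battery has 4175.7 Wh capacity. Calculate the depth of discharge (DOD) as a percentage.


E_used = P * t / 60 = 1733.1 * 21.4 / 60 = 618.1390 Wh
DOD = E_used / E_total * 100 = 618.1390 / 4175.7 * 100
DOD = 14.8032 %

14.8032 %


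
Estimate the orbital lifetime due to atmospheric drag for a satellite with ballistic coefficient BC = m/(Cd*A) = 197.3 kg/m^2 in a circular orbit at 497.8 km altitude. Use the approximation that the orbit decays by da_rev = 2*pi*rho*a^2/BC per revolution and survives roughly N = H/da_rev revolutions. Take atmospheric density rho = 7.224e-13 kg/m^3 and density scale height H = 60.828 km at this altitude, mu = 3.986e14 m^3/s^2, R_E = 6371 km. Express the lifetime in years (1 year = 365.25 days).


a = R_E + alt = 6868.8000 km = 6.8688e+06 m
da_rev = 2*pi*rho*a^2/BC = 2*pi*7.224e-13*(6.8688e+06)^2/197.3 = 1.085406 m per revolution
N = H/da_rev = 60828.0000 m / 1.085406 m = 56041.6966 revolutions
P = 2*pi*sqrt(a^3/mu) = 5665.4254 s
lifetime = N*P = 56041.6966 * 5665.4254 = 3.1750005e+08 s = 3674.7691 days
years = 3674.7691 / 365.25 = 10.0610 years

10.0610 years


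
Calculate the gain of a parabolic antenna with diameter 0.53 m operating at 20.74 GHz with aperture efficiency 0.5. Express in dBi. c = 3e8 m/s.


lambda = c/f = 3e8 / 2.074e+10 = 0.0144648 m
G = eta*(pi*D/lambda)^2 = 0.5*(pi*0.53/0.0144648)^2
G = 6625.1617 (linear)
G = 10*log10(6625.1617) = 38.2120 dBi

38.2120 dBi


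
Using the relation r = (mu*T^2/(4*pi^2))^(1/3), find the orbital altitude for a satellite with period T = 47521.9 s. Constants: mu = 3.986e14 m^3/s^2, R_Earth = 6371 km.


T = 47521.9 s
r = (mu*T^2/(4*pi^2))^(1/3) = (3.986e14 * 47521.9^2 / (4*pi^2))^(1/3)
r = 2.8356658e+07 m = 28356.6583 km
alt = r - R_E = 28356.6583 - 6371 = 21985.6583 km

21985.6583 km


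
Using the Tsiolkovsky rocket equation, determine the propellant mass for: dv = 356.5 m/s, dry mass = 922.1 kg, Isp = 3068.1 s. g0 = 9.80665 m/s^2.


ve = Isp * g0 = 3068.1 * 9.80665 = 30087.782865 m/s
mass ratio = exp(dv/ve) = exp(356.5/30087.782865) = 1.01191914
m_prop = m_dry * (mr - 1) = 922.1 * (1.01191914 - 1)
m_prop = 10.9906 kg

10.9906 kg


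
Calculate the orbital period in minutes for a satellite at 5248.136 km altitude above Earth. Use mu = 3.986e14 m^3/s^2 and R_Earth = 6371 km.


r = 11619.1360 km = 1.1619136e+07 m
T = 2*pi*sqrt(r^3/mu) = 2*pi*sqrt(1.5686336e+21 / 3.986e14)
T = 12464.4171 s = 207.7403 min

207.7403 minutes


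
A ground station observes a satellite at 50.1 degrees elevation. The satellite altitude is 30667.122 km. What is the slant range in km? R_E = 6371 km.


h = 30667.122 km, el = 50.1 deg
d = -R_E*sin(el) + sqrt((R_E*sin(el))^2 + 2*R_E*h + h^2)
d = -6371.0000*sin(0.87441) + sqrt((6371.0000*0.7671652)^2 + 2*6371.0000*30667.122 + 30667.122^2)
d = 31924.3666 km

31924.3666 km


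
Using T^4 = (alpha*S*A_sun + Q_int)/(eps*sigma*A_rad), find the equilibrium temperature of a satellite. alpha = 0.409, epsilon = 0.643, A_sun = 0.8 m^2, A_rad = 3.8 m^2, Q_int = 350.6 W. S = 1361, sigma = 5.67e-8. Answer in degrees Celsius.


Numerator = alpha*S*A_sun + Q_int = 0.409*1361*0.8 + 350.6 = 795.9192 W
Denominator = eps*sigma*A_rad = 0.643*5.67e-8*3.8 = 1.3854078e-07 W/K^4
T^4 = 5.7450175e+09 K^4
T = 275.3105 K = 2.1605 C

2.1605 degrees Celsius


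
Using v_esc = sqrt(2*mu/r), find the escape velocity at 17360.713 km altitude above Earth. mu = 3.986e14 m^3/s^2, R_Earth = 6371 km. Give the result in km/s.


r = 6371.0 + 17360.713 = 23731.7130 km = 2.3731713e+07 m
v_esc = sqrt(2*mu/r) = sqrt(2*3.986e14 / 2.3731713e+07)
v_esc = 5795.8762 m/s = 5.7959 km/s

5.7959 km/s


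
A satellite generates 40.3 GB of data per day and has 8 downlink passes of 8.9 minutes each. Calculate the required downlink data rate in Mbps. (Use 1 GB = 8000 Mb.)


total contact time = 8 * 8.9 * 60 = 4272.0000 s
data = 40.3 GB = 322400.0000 Mb
rate = 322400.0000 / 4272.0000 = 75.4682 Mbps

75.4682 Mbps


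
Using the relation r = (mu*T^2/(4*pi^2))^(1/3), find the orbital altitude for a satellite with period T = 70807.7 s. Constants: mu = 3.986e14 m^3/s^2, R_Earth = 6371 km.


T = 70807.7 s
r = (mu*T^2/(4*pi^2))^(1/3) = (3.986e14 * 70807.7^2 / (4*pi^2))^(1/3)
r = 3.6992429e+07 m = 36992.4286 km
alt = r - R_E = 36992.4286 - 6371 = 30621.4286 km

30621.4286 km


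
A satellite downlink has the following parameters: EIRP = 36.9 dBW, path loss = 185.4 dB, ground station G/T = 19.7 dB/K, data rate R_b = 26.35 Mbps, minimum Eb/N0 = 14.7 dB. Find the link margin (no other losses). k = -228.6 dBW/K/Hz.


C/N0 = EIRP - FSPL + G/T - k = 36.9 - 185.4 + 19.7 - (-228.6)
C/N0 = 99.8000 dB-Hz
R_b = 26.35 Mbps = 2.635e+07 bps -> 10*log10(R_b) = 74.2078 dB-Hz
Eb/N0 = C/N0 - 10*log10(R_b) = 99.8000 - 74.2078 = 25.5922 dB
Margin = Eb/N0 - Eb/N0_req = 25.5922 - 14.7 = 10.8922 dB (link closes)

10.8922 dB


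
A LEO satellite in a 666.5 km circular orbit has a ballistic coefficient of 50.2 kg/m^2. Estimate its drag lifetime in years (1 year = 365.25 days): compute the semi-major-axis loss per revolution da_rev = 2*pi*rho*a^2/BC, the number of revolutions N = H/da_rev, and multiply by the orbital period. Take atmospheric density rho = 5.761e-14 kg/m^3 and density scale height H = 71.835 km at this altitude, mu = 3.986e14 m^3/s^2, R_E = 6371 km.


a = R_E + alt = 7037.5000 km = 7.0375e+06 m
da_rev = 2*pi*rho*a^2/BC = 2*pi*5.761e-14*(7.0375e+06)^2/50.2 = 0.357117261 m per revolution
N = H/da_rev = 71835.0000 m / 0.357117261 m = 201152.4164 revolutions
P = 2*pi*sqrt(a^3/mu) = 5875.4189 s
lifetime = N*P = 201152.4164 * 5875.4189 = 1.1818547e+09 s = 13678.8739 days
years = 13678.8739 / 365.25 = 37.4507 years

37.4507 years


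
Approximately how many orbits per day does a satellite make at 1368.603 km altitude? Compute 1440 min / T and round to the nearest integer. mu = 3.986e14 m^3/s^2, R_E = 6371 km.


r = 7.739603e+06 m
T = 2*pi*sqrt(r^3/mu) = 6776.2473 s = 112.9375 min
revs/day = 1440 / 112.9375 = 12.7504
Rounded: 13 revolutions per day

13 revolutions per day


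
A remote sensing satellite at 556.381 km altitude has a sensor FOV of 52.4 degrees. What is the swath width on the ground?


FOV = 52.4 deg = 0.9145525 rad
swath = 2 * alt * tan(FOV/2) = 2 * 556.381 * tan(0.4572763)
swath = 2 * 556.381 * 0.492061
swath = 547.5468 km

547.5468 km


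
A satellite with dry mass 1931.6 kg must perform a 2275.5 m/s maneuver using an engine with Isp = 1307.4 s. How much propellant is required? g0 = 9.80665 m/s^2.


ve = Isp * g0 = 1307.4 * 9.80665 = 12821.214210 m/s
mass ratio = exp(dv/ve) = exp(2275.5/12821.214210) = 1.19420333
m_prop = m_dry * (mr - 1) = 1931.6 * (1.19420333 - 1)
m_prop = 375.1231 kg

375.1231 kg


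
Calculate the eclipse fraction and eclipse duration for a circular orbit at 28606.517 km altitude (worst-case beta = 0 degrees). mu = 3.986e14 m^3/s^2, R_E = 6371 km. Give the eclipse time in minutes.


r = 34977.5170 km
T = 1085.0342 min
Eclipse fraction = arcsin(R_E/r)/pi = arcsin(6371.0000/34977.5170)/pi
= arcsin(0.1821456)/pi = 0.05830421
Eclipse duration = 0.05830421 * 1085.0342 = 63.2621 min

63.2621 minutes


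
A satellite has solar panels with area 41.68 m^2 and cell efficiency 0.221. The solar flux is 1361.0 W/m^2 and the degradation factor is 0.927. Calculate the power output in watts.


P = area * eta * S * degradation
P = 41.68 * 0.221 * 1361.0 * 0.927
P = 11621.3838 W

11621.3838 W


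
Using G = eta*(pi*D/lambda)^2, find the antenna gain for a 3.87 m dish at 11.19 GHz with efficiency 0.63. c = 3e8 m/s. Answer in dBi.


lambda = c/f = 3e8 / 1.119e+10 = 0.02680965 m
G = eta*(pi*D/lambda)^2 = 0.63*(pi*3.87/0.02680965)^2
G = 129562.6698 (linear)
G = 10*log10(129562.6698) = 51.1248 dBi

51.1248 dBi


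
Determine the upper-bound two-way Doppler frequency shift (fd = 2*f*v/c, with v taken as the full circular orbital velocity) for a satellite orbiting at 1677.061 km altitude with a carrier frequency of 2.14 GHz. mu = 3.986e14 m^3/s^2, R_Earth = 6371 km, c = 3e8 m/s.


r = 8.048061e+06 m
v = sqrt(mu/r) = 7037.5747 m/s (worst-case radial velocity)
f = 2.14 GHz = 2.14e+09 Hz
fd = 2*f*v/c = 2*2.14e+09*7037.5747/3.0e+08
fd = 100402.7323 Hz

100402.7323 Hz


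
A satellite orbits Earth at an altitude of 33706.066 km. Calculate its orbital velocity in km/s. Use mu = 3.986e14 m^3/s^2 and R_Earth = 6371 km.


r = R_E + alt = 6371.0 + 33706.066 = 40077.0660 km = 4.0077066e+07 m
v = sqrt(mu/r) = sqrt(3.986e14 / 4.0077066e+07) = 3153.7022 m/s = 3.1537 km/s

3.1537 km/s


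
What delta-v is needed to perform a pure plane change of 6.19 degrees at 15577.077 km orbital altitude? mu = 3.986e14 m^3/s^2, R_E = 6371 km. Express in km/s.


r = 21948.0770 km = 2.1948077e+07 m
V = sqrt(mu/r) = 4261.5777 m/s
di = 6.19 deg = 0.1080359 rad
dV = 2*V*sin(di/2) = 2*4261.5777*sin(0.05401794)
dV = 460.1794 m/s = 0.4601794 km/s

0.4602 km/s


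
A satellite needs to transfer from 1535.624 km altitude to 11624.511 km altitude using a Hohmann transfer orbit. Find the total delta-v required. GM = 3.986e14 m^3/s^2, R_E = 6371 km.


r1 = 7906.6240 km = 7.906624e+06 m
r2 = 17995.5110 km = 1.7995511e+07 m
dv1 = sqrt(mu/r1)*(sqrt(2*r2/(r1+r2)) - 1) = 1269.3146 m/s
dv2 = sqrt(mu/r2)*(1 - sqrt(2*r1/(r1+r2))) = 1029.0731 m/s
total dv = |dv1| + |dv2| = 1269.3146 + 1029.0731 = 2298.3878 m/s = 2.2984 km/s

2.2984 km/s


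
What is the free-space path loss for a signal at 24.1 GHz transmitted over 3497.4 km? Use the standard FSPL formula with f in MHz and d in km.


f = 24.1 GHz = 24100.0000 MHz
d = 3497.4 km
FSPL = 32.44 + 20*log10(24100.0000) + 20*log10(3497.4)
FSPL = 32.44 + 87.6403 + 70.8749
FSPL = 190.9552 dB

190.9552 dB


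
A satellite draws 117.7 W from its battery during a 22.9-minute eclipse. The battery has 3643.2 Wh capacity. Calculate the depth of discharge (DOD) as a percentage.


E_used = P * t / 60 = 117.7 * 22.9 / 60 = 44.9222 Wh
DOD = E_used / E_total * 100 = 44.9222 / 3643.2 * 100
DOD = 1.2330 %

1.2330 %


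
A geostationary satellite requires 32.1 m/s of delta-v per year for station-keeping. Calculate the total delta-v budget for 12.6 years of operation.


dV = rate * years = 32.1 * 12.6
dV = 404.4600 m/s

404.4600 m/s


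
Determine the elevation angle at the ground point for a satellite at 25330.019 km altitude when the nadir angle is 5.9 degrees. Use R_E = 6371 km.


r = R_E + alt = 31701.0190 km
Law of sines in the satellite / Earth-center / ground-point triangle:
  sin(nadir)/R_E = sin(90 + el)/r  =>  cos(el) = (r/R_E)*sin(nadir)
cos(el) = (31701.0190 / 6371.0000) * sin(5.9 deg) = 0.5114783
el = arccos(0.5114783) = 59.2377 deg
(Earth-central angle = 90 - nadir - el = 24.8623 deg)

59.2377 degrees


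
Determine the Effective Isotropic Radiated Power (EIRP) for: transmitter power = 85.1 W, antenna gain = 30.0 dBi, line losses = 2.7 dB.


Pt = 85.1 W = 19.2993 dBW
EIRP = Pt_dBW + Gt - losses = 19.2993 + 30.0 - 2.7 = 46.5993 dBW

46.5993 dBW


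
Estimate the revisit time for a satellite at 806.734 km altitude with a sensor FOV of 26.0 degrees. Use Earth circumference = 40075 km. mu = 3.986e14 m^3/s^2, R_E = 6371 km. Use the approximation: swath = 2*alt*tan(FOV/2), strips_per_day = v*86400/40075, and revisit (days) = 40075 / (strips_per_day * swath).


swath = 2*806.734*tan(0.2268928) = 372.4984 km
v = sqrt(mu/r) = 7452.0364 m/s = 7.4520 km/s
strips/day = v*86400/40075 = 7.4520*86400/40075 = 16.0663
coverage/day = strips * swath = 16.0663 * 372.4984 = 5984.6621 km
revisit = 40075 / 5984.6621 = 6.6963 days

6.6963 days


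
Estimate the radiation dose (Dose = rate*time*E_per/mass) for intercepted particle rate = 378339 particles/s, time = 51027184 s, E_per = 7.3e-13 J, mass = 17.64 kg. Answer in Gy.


Total energy deposited = rate * time * E_per
  = 378339 * 51027184 * 7.3e-13 = 14.0931 J
Dose = E_total / mass = 14.0931 / 17.64
Dose = 0.7989268 Gy

0.7989 Gy


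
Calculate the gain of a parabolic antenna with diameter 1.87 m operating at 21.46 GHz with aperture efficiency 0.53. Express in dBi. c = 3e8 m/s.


lambda = c/f = 3e8 / 2.146e+10 = 0.0139795 m
G = eta*(pi*D/lambda)^2 = 0.53*(pi*1.87/0.0139795)^2
G = 93599.9796 (linear)
G = 10*log10(93599.9796) = 49.7128 dBi

49.7128 dBi


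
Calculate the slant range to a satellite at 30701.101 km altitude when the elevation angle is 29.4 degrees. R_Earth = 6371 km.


h = 30701.101 km, el = 29.4 deg
d = -R_E*sin(el) + sqrt((R_E*sin(el))^2 + 2*R_E*h + h^2)
d = -6371.0000*sin(0.5131268) + sqrt((6371.0000*0.4909038)^2 + 2*6371.0000*30701.101 + 30701.101^2)
d = 33526.6823 km

33526.6823 km


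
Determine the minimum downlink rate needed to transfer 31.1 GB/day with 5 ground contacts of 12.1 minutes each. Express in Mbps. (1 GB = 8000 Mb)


total contact time = 5 * 12.1 * 60 = 3630.0000 s
data = 31.1 GB = 248800.0000 Mb
rate = 248800.0000 / 3630.0000 = 68.5399 Mbps

68.5399 Mbps


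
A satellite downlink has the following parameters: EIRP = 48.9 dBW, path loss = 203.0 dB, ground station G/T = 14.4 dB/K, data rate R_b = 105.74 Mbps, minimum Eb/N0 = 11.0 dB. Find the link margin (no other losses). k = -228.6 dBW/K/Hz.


C/N0 = EIRP - FSPL + G/T - k = 48.9 - 203.0 + 14.4 - (-228.6)
C/N0 = 88.9000 dB-Hz
R_b = 105.74 Mbps = 1.0574e+08 bps -> 10*log10(R_b) = 80.2424 dB-Hz
Eb/N0 = C/N0 - 10*log10(R_b) = 88.9000 - 80.2424 = 8.6576 dB
Margin = Eb/N0 - Eb/N0_req = 8.6576 - 11.0 = -2.3424 dB (negative margin: link does not close)

-2.3424 dB


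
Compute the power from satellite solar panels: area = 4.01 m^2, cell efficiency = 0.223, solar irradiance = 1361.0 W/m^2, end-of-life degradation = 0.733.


P = area * eta * S * degradation
P = 4.01 * 0.223 * 1361.0 * 0.733
P = 892.0955 W

892.0955 W


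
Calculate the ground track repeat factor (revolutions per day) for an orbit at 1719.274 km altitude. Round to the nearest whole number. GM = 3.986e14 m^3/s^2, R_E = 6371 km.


r = 8.090274e+06 m
T = 2*pi*sqrt(r^3/mu) = 7241.9591 s = 120.6993 min
revs/day = 1440 / 120.6993 = 11.9305
Rounded: 12 revolutions per day

12 revolutions per day


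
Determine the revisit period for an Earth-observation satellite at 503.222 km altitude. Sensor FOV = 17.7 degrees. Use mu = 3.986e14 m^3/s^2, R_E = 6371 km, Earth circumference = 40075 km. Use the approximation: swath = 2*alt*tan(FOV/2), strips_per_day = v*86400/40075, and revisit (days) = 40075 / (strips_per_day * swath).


swath = 2*503.222*tan(0.1544616) = 156.7052 km
v = sqrt(mu/r) = 7614.7714 m/s = 7.6148 km/s
strips/day = v*86400/40075 = 7.6148*86400/40075 = 16.4171
coverage/day = strips * swath = 16.4171 * 156.7052 = 2572.6491 km
revisit = 40075 / 2572.6491 = 15.5773 days

15.5773 days


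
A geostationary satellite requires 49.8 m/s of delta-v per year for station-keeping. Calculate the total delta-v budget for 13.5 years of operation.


dV = rate * years = 49.8 * 13.5
dV = 672.3000 m/s

672.3000 m/s


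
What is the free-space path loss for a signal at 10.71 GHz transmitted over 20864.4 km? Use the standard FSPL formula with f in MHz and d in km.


f = 10.71 GHz = 10710.0000 MHz
d = 20864.4 km
FSPL = 32.44 + 20*log10(10710.0000) + 20*log10(20864.4)
FSPL = 32.44 + 80.5958 + 86.3881
FSPL = 199.4239 dB

199.4239 dB


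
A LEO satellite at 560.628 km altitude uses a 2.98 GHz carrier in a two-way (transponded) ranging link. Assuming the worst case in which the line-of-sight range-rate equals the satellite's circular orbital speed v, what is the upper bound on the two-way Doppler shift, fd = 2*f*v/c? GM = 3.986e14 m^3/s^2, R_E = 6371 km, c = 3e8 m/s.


r = 6.931628e+06 m
v = sqrt(mu/r) = 7583.1740 m/s (worst-case radial velocity)
f = 2.98 GHz = 2.98e+09 Hz
fd = 2*f*v/c = 2*2.98e+09*7583.1740/3.0e+08
fd = 150652.3909 Hz

150652.3909 Hz


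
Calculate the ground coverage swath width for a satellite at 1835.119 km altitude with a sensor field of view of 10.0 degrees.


FOV = 10.0 deg = 0.1745329 rad
swath = 2 * alt * tan(FOV/2) = 2 * 1835.119 * tan(0.08726646)
swath = 2 * 1835.119 * 0.08748866
swath = 321.1042 km

321.1042 km


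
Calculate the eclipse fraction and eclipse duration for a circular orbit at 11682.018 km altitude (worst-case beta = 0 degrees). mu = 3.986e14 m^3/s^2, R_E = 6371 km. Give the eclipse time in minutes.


r = 18053.0180 km
T = 402.3321 min
Eclipse fraction = arcsin(R_E/r)/pi = arcsin(6371.0000/18053.0180)/pi
= arcsin(0.352905)/pi = 0.1148061
Eclipse duration = 0.1148061 * 402.3321 = 46.1902 min

46.1902 minutes


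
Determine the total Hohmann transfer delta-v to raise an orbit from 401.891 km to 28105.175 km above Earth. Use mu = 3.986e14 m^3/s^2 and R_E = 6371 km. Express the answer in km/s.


r1 = 6772.8910 km = 6.772891e+06 m
r2 = 34476.1750 km = 3.4476175e+07 m
dv1 = sqrt(mu/r1)*(sqrt(2*r2/(r1+r2)) - 1) = 2247.0472 m/s
dv2 = sqrt(mu/r2)*(1 - sqrt(2*r1/(r1+r2))) = 1451.7199 m/s
total dv = |dv1| + |dv2| = 2247.0472 + 1451.7199 = 3698.7670 m/s = 3.6988 km/s

3.6988 km/s


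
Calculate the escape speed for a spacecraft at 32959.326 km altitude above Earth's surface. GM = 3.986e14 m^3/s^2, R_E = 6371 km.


r = 6371.0 + 32959.326 = 39330.3260 km = 3.9330326e+07 m
v_esc = sqrt(2*mu/r) = sqrt(2*3.986e14 / 3.9330326e+07)
v_esc = 4502.1491 m/s = 4.5021 km/s

4.5021 km/s


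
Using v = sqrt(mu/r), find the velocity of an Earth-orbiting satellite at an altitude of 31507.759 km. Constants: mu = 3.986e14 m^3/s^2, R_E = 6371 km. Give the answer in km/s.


r = R_E + alt = 6371.0 + 31507.759 = 37878.7590 km = 3.7878759e+07 m
v = sqrt(mu/r) = sqrt(3.986e14 / 3.7878759e+07) = 3243.9248 m/s = 3.2439 km/s

3.2439 km/s


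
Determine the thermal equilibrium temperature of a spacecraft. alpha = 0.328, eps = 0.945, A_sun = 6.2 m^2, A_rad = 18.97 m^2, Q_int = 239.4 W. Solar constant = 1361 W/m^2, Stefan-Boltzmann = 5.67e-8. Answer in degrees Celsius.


Numerator = alpha*S*A_sun + Q_int = 0.328*1361*6.2 + 239.4 = 3007.1296 W
Denominator = eps*sigma*A_rad = 0.945*5.67e-8*18.97 = 1.0164411e-06 W/K^4
T^4 = 2.9584889e+09 K^4
T = 233.2209 K = -39.9291 C

-39.9291 degrees Celsius


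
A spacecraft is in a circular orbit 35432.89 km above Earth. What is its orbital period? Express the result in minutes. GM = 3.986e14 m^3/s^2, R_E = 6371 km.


r = 41803.8900 km = 4.180389e+07 m
T = 2*pi*sqrt(r^3/mu) = 2*pi*sqrt(7.3055024e+22 / 3.986e14)
T = 85062.1324 s = 1417.7022 min

1417.7022 minutes


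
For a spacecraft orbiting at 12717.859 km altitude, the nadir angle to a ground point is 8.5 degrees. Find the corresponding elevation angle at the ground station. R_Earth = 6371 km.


r = R_E + alt = 19088.8590 km
Law of sines in the satellite / Earth-center / ground-point triangle:
  sin(nadir)/R_E = sin(90 + el)/r  =>  cos(el) = (r/R_E)*sin(nadir)
cos(el) = (19088.8590 / 6371.0000) * sin(8.5 deg) = 0.4428682
el = arccos(0.4428682) = 63.7130 deg
(Earth-central angle = 90 - nadir - el = 17.7870 deg)

63.7130 degrees


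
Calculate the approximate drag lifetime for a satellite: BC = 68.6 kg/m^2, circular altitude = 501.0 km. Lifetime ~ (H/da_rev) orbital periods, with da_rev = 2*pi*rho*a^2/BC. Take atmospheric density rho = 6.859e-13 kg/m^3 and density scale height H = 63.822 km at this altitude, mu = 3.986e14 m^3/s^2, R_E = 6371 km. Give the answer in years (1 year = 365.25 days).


a = R_E + alt = 6872.0000 km = 6.872e+06 m
da_rev = 2*pi*rho*a^2/BC = 2*pi*6.859e-13*(6.872e+06)^2/68.6 = 2.966763 m per revolution
N = H/da_rev = 63822.0000 m / 2.966763 m = 21512.3350 revolutions
P = 2*pi*sqrt(a^3/mu) = 5669.3850 s
lifetime = N*P = 21512.3350 * 5669.3850 = 1.2196171e+08 s = 1411.5938 days
years = 1411.5938 / 365.25 = 3.8647 years

3.8647 years


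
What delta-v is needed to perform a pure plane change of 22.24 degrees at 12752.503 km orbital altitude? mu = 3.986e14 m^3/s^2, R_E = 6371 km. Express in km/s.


r = 19123.5030 km = 1.9123503e+07 m
V = sqrt(mu/r) = 4565.4640 m/s
di = 22.24 deg = 0.3881612 rad
dV = 2*V*sin(di/2) = 2*4565.4640*sin(0.1940806)
dV = 1761.0318 m/s = 1.7610 km/s

1.7610 km/s


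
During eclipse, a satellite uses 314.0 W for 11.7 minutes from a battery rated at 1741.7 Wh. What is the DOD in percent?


E_used = P * t / 60 = 314.0 * 11.7 / 60 = 61.2300 Wh
DOD = E_used / E_total * 100 = 61.2300 / 1741.7 * 100
DOD = 3.5155 %

3.5155 %


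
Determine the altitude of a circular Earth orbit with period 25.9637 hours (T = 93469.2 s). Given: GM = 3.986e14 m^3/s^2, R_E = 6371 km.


T = 93469.2 s
r = (mu*T^2/(4*pi^2))^(1/3) = (3.986e14 * 93469.2^2 / (4*pi^2))^(1/3)
r = 4.4514845e+07 m = 44514.8454 km
alt = r - R_E = 44514.8454 - 6371 = 38143.8454 km

38143.8454 km


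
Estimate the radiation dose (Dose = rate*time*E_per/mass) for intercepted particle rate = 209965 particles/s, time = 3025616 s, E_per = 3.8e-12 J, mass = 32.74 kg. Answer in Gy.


Total energy deposited = rate * time * E_per
  = 209965 * 3025616 * 3.8e-12 = 2.4140 J
Dose = E_total / mass = 2.4140 / 32.74
Dose = 0.07373363 Gy

0.0737 Gy


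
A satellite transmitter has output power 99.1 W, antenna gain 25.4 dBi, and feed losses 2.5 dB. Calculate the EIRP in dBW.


Pt = 99.1 W = 19.9607 dBW
EIRP = Pt_dBW + Gt - losses = 19.9607 + 25.4 - 2.5 = 42.8607 dBW

42.8607 dBW


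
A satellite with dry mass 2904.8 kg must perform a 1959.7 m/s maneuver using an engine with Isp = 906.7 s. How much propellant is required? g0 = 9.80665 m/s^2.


ve = Isp * g0 = 906.7 * 9.80665 = 8891.689555 m/s
mass ratio = exp(dv/ve) = exp(1959.7/8891.689555) = 1.24657128
m_prop = m_dry * (mr - 1) = 2904.8 * (1.24657128 - 1)
m_prop = 716.2403 kg

716.2403 kg


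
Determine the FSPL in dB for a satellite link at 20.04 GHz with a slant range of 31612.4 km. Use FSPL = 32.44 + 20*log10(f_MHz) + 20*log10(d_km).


f = 20.04 GHz = 20040.0000 MHz
d = 31612.4 km
FSPL = 32.44 + 20*log10(20040.0000) + 20*log10(31612.4)
FSPL = 32.44 + 86.0380 + 89.9971
FSPL = 208.4751 dB

208.4751 dB


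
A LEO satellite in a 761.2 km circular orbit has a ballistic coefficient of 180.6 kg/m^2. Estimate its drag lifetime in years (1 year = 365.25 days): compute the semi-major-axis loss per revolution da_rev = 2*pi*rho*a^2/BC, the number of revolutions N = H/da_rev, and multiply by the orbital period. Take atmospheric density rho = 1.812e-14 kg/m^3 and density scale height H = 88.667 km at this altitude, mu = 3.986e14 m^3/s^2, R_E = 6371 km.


a = R_E + alt = 7132.2000 km = 7.1322e+06 m
da_rev = 2*pi*rho*a^2/BC = 2*pi*1.812e-14*(7.1322e+06)^2/180.6 = 0.0320676653 m per revolution
N = H/da_rev = 88667.0000 m / 0.0320676653 m = 2.7649971e+06 revolutions
P = 2*pi*sqrt(a^3/mu) = 5994.4106 s
lifetime = N*P = 2.7649971e+06 * 5994.4106 = 1.6574528e+10 s = 191834.8121 days
years = 191834.8121 / 365.25 = 525.2151 years

525.2151 years


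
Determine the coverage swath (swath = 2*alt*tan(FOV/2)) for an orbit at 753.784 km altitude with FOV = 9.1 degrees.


FOV = 9.1 deg = 0.158825 rad
swath = 2 * alt * tan(FOV/2) = 2 * 753.784 * tan(0.07941248)
swath = 2 * 753.784 * 0.07957984
swath = 119.9720 km

119.9720 km


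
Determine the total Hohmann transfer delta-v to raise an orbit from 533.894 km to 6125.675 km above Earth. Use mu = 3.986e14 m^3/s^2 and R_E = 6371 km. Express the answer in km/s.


r1 = 6904.8940 km = 6.904894e+06 m
r2 = 12496.6750 km = 1.2496675e+07 m
dv1 = sqrt(mu/r1)*(sqrt(2*r2/(r1+r2)) - 1) = 1025.6676 m/s
dv2 = sqrt(mu/r2)*(1 - sqrt(2*r1/(r1+r2))) = 882.8774 m/s
total dv = |dv1| + |dv2| = 1025.6676 + 882.8774 = 1908.5450 m/s = 1.9085 km/s

1.9085 km/s


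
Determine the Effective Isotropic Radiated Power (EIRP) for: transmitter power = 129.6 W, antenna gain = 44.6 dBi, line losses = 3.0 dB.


Pt = 129.6 W = 21.1261 dBW
EIRP = Pt_dBW + Gt - losses = 21.1261 + 44.6 - 3.0 = 62.7261 dBW

62.7261 dBW


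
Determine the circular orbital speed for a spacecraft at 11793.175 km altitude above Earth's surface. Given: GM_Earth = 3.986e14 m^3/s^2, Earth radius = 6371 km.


r = R_E + alt = 6371.0 + 11793.175 = 18164.1750 km = 1.8164175e+07 m
v = sqrt(mu/r) = sqrt(3.986e14 / 1.8164175e+07) = 4684.4737 m/s = 4.6845 km/s

4.6845 km/s


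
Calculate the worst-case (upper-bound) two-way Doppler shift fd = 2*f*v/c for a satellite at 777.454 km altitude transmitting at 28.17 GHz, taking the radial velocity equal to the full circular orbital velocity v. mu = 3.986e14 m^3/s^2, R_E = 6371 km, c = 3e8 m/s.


r = 7.148454e+06 m
v = sqrt(mu/r) = 7467.2825 m/s (worst-case radial velocity)
f = 28.17 GHz = 2.817e+10 Hz
fd = 2*f*v/c = 2*2.817e+10*7467.2825/3.0e+08
fd = 1.4023557e+06 Hz

1.4024e+06 Hz


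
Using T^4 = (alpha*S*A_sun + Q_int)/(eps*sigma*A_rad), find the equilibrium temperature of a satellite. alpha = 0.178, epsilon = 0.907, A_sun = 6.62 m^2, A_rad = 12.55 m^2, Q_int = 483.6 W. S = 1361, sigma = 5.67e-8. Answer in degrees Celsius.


Numerator = alpha*S*A_sun + Q_int = 0.178*1361*6.62 + 483.6 = 2087.3480 W
Denominator = eps*sigma*A_rad = 0.907*5.67e-8*12.55 = 6.454076e-07 W/K^4
T^4 = 3.2341546e+09 K^4
T = 238.4735 K = -34.6765 C

-34.6765 degrees Celsius


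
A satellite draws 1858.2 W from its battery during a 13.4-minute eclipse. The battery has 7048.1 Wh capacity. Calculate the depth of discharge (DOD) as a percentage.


E_used = P * t / 60 = 1858.2 * 13.4 / 60 = 414.9980 Wh
DOD = E_used / E_total * 100 = 414.9980 / 7048.1 * 100
DOD = 5.8881 %

5.8881 %


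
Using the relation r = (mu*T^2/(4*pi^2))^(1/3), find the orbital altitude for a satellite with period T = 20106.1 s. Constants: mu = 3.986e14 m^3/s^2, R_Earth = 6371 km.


T = 20106.1 s
r = (mu*T^2/(4*pi^2))^(1/3) = (3.986e14 * 20106.1^2 / (4*pi^2))^(1/3)
r = 1.5981262e+07 m = 15981.2622 km
alt = r - R_E = 15981.2622 - 6371 = 9610.2622 km

9610.2622 km


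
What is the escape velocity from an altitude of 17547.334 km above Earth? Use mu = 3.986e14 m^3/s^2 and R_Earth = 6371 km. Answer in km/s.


r = 6371.0 + 17547.334 = 23918.3340 km = 2.3918334e+07 m
v_esc = sqrt(2*mu/r) = sqrt(2*3.986e14 / 2.3918334e+07)
v_esc = 5773.2210 m/s = 5.7732 km/s

5.7732 km/s


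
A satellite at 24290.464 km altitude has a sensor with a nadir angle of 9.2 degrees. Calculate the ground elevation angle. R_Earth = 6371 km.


r = R_E + alt = 30661.4640 km
Law of sines in the satellite / Earth-center / ground-point triangle:
  sin(nadir)/R_E = sin(90 + el)/r  =>  cos(el) = (r/R_E)*sin(nadir)
cos(el) = (30661.4640 / 6371.0000) * sin(9.2 deg) = 0.769454
el = arccos(0.769454) = 39.6951 deg
(Earth-central angle = 90 - nadir - el = 41.1049 deg)

39.6951 degrees


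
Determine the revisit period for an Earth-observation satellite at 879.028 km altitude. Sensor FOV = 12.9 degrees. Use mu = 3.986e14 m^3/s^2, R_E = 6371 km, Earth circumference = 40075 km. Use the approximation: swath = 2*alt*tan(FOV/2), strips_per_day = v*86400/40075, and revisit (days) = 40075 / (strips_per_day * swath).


swath = 2*879.028*tan(0.1125737) = 198.7512 km
v = sqrt(mu/r) = 7414.7891 m/s = 7.4148 km/s
strips/day = v*86400/40075 = 7.4148*86400/40075 = 15.9860
coverage/day = strips * swath = 15.9860 * 198.7512 = 3177.2313 km
revisit = 40075 / 3177.2313 = 12.6132 days

12.6132 days


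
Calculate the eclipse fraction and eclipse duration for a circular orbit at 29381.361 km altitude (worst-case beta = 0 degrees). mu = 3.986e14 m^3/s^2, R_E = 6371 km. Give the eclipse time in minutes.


r = 35752.3610 km
T = 1121.2877 min
Eclipse fraction = arcsin(R_E/r)/pi = arcsin(6371.0000/35752.3610)/pi
= arcsin(0.178198)/pi = 0.05702676
Eclipse duration = 0.05702676 * 1121.2877 = 63.9434 min

63.9434 minutes


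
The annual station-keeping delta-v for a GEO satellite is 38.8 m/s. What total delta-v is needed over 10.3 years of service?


dV = rate * years = 38.8 * 10.3
dV = 399.6400 m/s

399.6400 m/s


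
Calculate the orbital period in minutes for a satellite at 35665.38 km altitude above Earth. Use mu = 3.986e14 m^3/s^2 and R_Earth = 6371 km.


r = 42036.3800 km = 4.203638e+07 m
T = 2*pi*sqrt(r^3/mu) = 2*pi*sqrt(7.428069e+22 / 3.986e14)
T = 85772.7205 s = 1429.5453 min

1429.5453 minutes


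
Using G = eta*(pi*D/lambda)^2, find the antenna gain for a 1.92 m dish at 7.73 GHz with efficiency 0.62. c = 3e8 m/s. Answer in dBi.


lambda = c/f = 3e8 / 7.73e+09 = 0.03880983 m
G = eta*(pi*D/lambda)^2 = 0.62*(pi*1.92/0.03880983)^2
G = 14976.5014 (linear)
G = 10*log10(14976.5014) = 41.7541 dBi

41.7541 dBi


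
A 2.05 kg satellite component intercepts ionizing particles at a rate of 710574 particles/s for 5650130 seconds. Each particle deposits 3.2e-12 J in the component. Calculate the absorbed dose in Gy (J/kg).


Total energy deposited = rate * time * E_per
  = 710574 * 5650130 * 3.2e-12 = 12.8475 J
Dose = E_total / mass = 12.8475 / 2.05
Dose = 6.2671 Gy

6.2671 Gy


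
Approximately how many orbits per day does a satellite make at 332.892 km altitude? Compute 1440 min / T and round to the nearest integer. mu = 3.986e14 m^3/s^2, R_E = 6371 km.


r = 6.703892e+06 m
T = 2*pi*sqrt(r^3/mu) = 5462.6294 s = 91.0438 min
revs/day = 1440 / 91.0438 = 15.8166
Rounded: 16 revolutions per day

16 revolutions per day


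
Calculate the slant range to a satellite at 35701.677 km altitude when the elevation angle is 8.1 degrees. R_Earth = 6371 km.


h = 35701.677 km, el = 8.1 deg
d = -R_E*sin(el) + sqrt((R_E*sin(el))^2 + 2*R_E*h + h^2)
d = -6371.0000*sin(0.1413717) + sqrt((6371.0000*0.1409012)^2 + 2*6371.0000*35701.677 + 35701.677^2)
d = 40699.5098 km

40699.5098 km


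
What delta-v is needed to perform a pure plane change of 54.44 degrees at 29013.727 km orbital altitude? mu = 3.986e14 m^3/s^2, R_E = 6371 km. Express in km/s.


r = 35384.7270 km = 3.5384727e+07 m
V = sqrt(mu/r) = 3356.2996 m/s
di = 54.44 deg = 0.9501572 rad
dV = 2*V*sin(di/2) = 2*3356.2996*sin(0.4750786)
dV = 3070.3990 m/s = 3.0704 km/s

3.0704 km/s


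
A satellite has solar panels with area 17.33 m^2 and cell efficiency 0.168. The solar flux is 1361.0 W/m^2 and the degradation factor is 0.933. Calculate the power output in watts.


P = area * eta * S * degradation
P = 17.33 * 0.168 * 1361.0 * 0.933
P = 3696.9844 W

3696.9844 W


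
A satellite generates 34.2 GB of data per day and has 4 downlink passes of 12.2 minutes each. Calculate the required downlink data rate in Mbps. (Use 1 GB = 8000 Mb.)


total contact time = 4 * 12.2 * 60 = 2928.0000 s
data = 34.2 GB = 273600.0000 Mb
rate = 273600.0000 / 2928.0000 = 93.4426 Mbps

93.4426 Mbps


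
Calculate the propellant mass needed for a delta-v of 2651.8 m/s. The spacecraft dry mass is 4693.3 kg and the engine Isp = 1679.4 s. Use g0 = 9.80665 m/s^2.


ve = Isp * g0 = 1679.4 * 9.80665 = 16469.288010 m/s
mass ratio = exp(dv/ve) = exp(2651.8/16469.288010) = 1.17470242
m_prop = m_dry * (mr - 1) = 4693.3 * (1.17470242 - 1)
m_prop = 819.9309 kg

819.9309 kg


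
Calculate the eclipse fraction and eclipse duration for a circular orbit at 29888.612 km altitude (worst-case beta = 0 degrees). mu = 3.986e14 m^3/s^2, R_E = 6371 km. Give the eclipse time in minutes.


r = 36259.6120 km
T = 1145.2352 min
Eclipse fraction = arcsin(R_E/r)/pi = arcsin(6371.0000/36259.6120)/pi
= arcsin(0.1757051)/pi = 0.05622053
Eclipse duration = 0.05622053 * 1145.2352 = 64.3857 min

64.3857 minutes


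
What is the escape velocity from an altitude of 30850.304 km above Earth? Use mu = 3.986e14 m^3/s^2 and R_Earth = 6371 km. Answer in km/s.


r = 6371.0 + 30850.304 = 37221.3040 km = 3.7221304e+07 m
v_esc = sqrt(2*mu/r) = sqrt(2*3.986e14 / 3.7221304e+07)
v_esc = 4627.9414 m/s = 4.6279 km/s

4.6279 km/s


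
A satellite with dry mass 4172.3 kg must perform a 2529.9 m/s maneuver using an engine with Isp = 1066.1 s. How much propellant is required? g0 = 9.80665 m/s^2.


ve = Isp * g0 = 1066.1 * 9.80665 = 10454.869565 m/s
mass ratio = exp(dv/ve) = exp(2529.9/10454.869565) = 1.27377245
m_prop = m_dry * (mr - 1) = 4172.3 * (1.27377245 - 1)
m_prop = 1142.2608 kg

1142.2608 kg


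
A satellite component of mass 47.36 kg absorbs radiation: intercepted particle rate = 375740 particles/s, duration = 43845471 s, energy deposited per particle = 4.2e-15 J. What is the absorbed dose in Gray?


Total energy deposited = rate * time * E_per
  = 375740 * 43845471 * 4.2e-15 = 0.06919289 J
Dose = E_total / mass = 0.06919289 / 47.36
Dose = 0.001460998 Gy

0.0015 Gy


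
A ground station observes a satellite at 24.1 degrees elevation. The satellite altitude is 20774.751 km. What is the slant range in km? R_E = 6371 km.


h = 20774.751 km, el = 24.1 deg
d = -R_E*sin(el) + sqrt((R_E*sin(el))^2 + 2*R_E*h + h^2)
d = -6371.0000*sin(0.4206243) + sqrt((6371.0000*0.4083305)^2 + 2*6371.0000*20774.751 + 20774.751^2)
d = 23913.9904 km

23913.9904 km


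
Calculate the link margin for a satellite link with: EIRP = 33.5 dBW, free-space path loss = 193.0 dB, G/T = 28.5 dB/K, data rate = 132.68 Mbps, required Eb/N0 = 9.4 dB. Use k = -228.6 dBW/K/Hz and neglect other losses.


C/N0 = EIRP - FSPL + G/T - k = 33.5 - 193.0 + 28.5 - (-228.6)
C/N0 = 97.6000 dB-Hz
R_b = 132.68 Mbps = 1.3268e+08 bps -> 10*log10(R_b) = 81.2281 dB-Hz
Eb/N0 = C/N0 - 10*log10(R_b) = 97.6000 - 81.2281 = 16.3719 dB
Margin = Eb/N0 - Eb/N0_req = 16.3719 - 9.4 = 6.9719 dB (link closes)

6.9719 dB


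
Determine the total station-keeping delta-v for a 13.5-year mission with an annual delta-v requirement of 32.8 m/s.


dV = rate * years = 32.8 * 13.5
dV = 442.8000 m/s

442.8000 m/s


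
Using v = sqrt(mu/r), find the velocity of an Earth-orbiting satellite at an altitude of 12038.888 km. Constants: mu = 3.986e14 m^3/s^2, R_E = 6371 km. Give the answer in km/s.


r = R_E + alt = 6371.0 + 12038.888 = 18409.8880 km = 1.8409888e+07 m
v = sqrt(mu/r) = sqrt(3.986e14 / 1.8409888e+07) = 4653.1074 m/s = 4.6531 km/s

4.6531 km/s


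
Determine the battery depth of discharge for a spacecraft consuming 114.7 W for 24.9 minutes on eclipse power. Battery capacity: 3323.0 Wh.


E_used = P * t / 60 = 114.7 * 24.9 / 60 = 47.6005 Wh
DOD = E_used / E_total * 100 = 47.6005 / 3323.0 * 100
DOD = 1.4325 %

1.4325 %


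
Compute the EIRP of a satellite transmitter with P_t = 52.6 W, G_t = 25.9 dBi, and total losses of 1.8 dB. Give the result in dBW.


Pt = 52.6 W = 17.2099 dBW
EIRP = Pt_dBW + Gt - losses = 17.2099 + 25.9 - 1.8 = 41.3099 dBW

41.3099 dBW
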